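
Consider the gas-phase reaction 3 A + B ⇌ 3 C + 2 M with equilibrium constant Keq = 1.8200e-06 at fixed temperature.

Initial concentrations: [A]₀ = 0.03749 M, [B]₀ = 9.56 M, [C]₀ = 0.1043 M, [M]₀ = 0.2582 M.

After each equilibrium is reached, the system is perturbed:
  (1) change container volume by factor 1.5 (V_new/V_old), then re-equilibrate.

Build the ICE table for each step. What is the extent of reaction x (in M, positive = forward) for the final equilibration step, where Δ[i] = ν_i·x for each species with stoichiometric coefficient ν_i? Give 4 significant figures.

Q₀ = 0.1502 vs Keq = 1.8200e-06 ⇒ Q>K, reverse
Step 1:
                    A           B           C           M
  I           0.03749        9.56      0.1043      0.2582
  C           0.09416     0.03139    -0.09416    -0.06277
  E            0.1316       9.591     0.01014      0.1954
  solve Keq expr → x = -0.03139; check Q = 1.8200e-06
Then change container volume by factor 1.5 (V_new/V_old).
Step 2:
                    A           B           C           M
  I           0.08777       6.394    0.006761      0.1303
  C       -8.7797e-04 -2.9266e-04  8.7797e-04  5.8531e-04
  E           0.08689       6.394    0.007639      0.1309
  solve Keq expr → x = 2.9266e-04; check Q = 1.8200e-06

x = 2.9266e-04 M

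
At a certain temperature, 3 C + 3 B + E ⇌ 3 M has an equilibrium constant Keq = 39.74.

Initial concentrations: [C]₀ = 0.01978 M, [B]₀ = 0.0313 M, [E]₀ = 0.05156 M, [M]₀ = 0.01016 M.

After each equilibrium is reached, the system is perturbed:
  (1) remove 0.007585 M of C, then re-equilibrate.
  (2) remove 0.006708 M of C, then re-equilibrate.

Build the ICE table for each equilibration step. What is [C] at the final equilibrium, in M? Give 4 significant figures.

[C]_eq = 0.01486 M

Q₀ = 8.5715e+04 vs Keq = 39.74 ⇒ Q>K, reverse
Step 1:
                  C         B         E         M
  I         0.01978    0.0313   0.05156   0.01016
  C        0.008688  0.008688  0.002896 -0.008688
  E         0.02847   0.03999   0.05446  0.001472
  solve Keq expr → x = -0.002896; check Q = 39.74
Then remove 0.007585 M of C.
Step 2:
                  C         B         E         M
  I         0.02088   0.03999   0.05446  0.001472
  C       3.6277e-04 3.6277e-04 1.2092e-04 -3.6277e-04
  E         0.02125   0.04035   0.05458   0.00111
  solve Keq expr → x = -1.2092e-04; check Q = 39.74
Then remove 0.006708 M of C.
Step 3:
                  C         B         E         M
  I         0.01454   0.04035   0.05458   0.00111
  C       3.2651e-04 3.2651e-04 1.0884e-04 -3.2651e-04
  E         0.01486   0.04068   0.05469 7.8315e-04
  solve Keq expr → x = -1.0884e-04; check Q = 39.74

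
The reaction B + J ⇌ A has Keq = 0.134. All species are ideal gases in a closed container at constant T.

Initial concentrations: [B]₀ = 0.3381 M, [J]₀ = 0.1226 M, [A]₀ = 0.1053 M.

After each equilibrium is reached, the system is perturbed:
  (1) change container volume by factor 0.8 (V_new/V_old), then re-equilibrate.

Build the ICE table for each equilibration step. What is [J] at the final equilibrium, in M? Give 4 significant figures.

Q₀ = 2.54 vs Keq = 0.134 ⇒ Q>K, reverse
Step 1:
                    B           J           A
  I            0.3381      0.1226      0.1053
  C           0.09286     0.09286    -0.09286
  E             0.431      0.2155     0.01244
  solve Keq expr → x = -0.09286; check Q = 0.134
Then change container volume by factor 0.8 (V_new/V_old).
Step 2:
                    B           J           A
  I            0.5387      0.2693     0.01555
  C          -0.00351    -0.00351     0.00351
  E            0.5352      0.2658     0.01906
  solve Keq expr → x = 0.00351; check Q = 0.134

[J]_eq = 0.2658 M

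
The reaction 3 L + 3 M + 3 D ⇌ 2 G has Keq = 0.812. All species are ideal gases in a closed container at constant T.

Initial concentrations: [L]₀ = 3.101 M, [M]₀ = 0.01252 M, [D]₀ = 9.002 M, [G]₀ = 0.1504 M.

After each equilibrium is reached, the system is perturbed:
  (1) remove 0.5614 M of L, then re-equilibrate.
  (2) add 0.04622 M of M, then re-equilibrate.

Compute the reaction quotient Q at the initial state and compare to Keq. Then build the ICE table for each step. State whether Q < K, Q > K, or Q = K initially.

Q₀ = 0.5299; Q < K (proceeds forward)

Q₀ = 0.5299 vs Keq = 0.812 ⇒ Q<K, forward
Step 1:
                    L           M           D           G
  Initial       3.101     0.01252       9.002      0.1504
  Change    -0.001602   -0.001602   -0.001602    0.001068
  Equil         3.099     0.01092           9      0.1515
  solve Keq expr → x = 5.3389e-04; check Q = 0.812
Then remove 0.5614 M of L.
Step 2:
                    L           M           D           G
  Initial       2.538     0.01092           9      0.1515
  Change     0.002309    0.002309    0.002309   -0.001539
  Equil          2.54     0.01323       9.003      0.1499
  solve Keq expr → x = -7.6973e-04; check Q = 0.812
Then add 0.04622 M of M.
Step 3:
                    L           M           D           G
  Initial        2.54     0.05945       9.003      0.1499
  Change      -0.0442     -0.0442     -0.0442     0.02947
  Equil         2.496     0.01525       8.959      0.1794
  solve Keq expr → x = 0.01473; check Q = 0.812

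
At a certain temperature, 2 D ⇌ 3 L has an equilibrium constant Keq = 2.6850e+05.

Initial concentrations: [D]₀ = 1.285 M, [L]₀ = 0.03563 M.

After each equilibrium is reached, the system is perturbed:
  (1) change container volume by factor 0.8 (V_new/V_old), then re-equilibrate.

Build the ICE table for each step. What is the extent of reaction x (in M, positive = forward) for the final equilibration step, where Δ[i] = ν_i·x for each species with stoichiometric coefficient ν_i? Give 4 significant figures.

x = -3.8661e-04 M

Q₀ = 2.7393e-05 vs Keq = 2.6850e+05 ⇒ Q<K, forward
Step 1:
                   D          L
  init         1.285    0.03563
  Δ            -1.28       1.92
  eq        0.005276      1.955
  solve Keq expr → x = 0.6399; check Q = 2.6850e+05
Then change container volume by factor 0.8 (V_new/V_old).
Step 2:
                   D          L
  init      0.006595      2.444
  Δ       7.7321e-04   -0.00116
  eq        0.007368      2.443
  solve Keq expr → x = -3.8661e-04; check Q = 2.6850e+05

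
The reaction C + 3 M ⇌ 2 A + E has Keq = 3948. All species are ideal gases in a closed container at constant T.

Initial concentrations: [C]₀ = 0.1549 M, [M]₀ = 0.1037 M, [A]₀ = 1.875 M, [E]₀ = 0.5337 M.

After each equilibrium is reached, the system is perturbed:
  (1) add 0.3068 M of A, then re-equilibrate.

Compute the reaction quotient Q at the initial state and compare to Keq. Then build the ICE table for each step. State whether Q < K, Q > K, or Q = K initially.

Q₀ = 1.0862e+04; Q > K (proceeds reverse)

Q₀ = 1.0862e+04 vs Keq = 3948 ⇒ Q>K, reverse
Step 1:
                  C         M         A         E
  Initial    0.1549    0.1037     1.875    0.5337
  Change    0.01193    0.0358  -0.02386  -0.01193
  Equil      0.1668    0.1395     1.851    0.5218
  solve Keq expr → x = -0.01193; check Q = 3948
Then add 0.3068 M of A.
Step 2:
                  C         M         A         E
  Initial    0.1668    0.1395     2.158    0.5218
  Change   0.004295   0.01289  -0.00859 -0.004295
  Equil      0.1711    0.1524     2.149    0.5175
  solve Keq expr → x = -0.004295; check Q = 3948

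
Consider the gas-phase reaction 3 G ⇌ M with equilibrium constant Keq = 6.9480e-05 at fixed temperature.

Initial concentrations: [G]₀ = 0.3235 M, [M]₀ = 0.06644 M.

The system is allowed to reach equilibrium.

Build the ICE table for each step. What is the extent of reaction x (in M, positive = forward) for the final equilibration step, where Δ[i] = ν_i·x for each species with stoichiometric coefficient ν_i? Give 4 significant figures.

Q₀ = 1.962 vs Keq = 6.9480e-05 ⇒ Q>K, reverse
Step 1:
                  G         M
  I          0.3235   0.06644
  C          0.1993  -0.06643
  E          0.5228 9.9276e-06
  solve Keq expr → x = -0.06643; check Q = 6.9480e-05

x = -0.06643 M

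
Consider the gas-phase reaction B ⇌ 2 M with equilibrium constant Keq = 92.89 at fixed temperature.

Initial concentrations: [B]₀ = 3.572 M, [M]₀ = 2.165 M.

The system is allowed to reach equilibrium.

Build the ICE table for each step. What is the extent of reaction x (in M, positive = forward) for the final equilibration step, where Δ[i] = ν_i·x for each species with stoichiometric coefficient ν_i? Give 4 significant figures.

x = 2.892 M

Q₀ = 1.312 vs Keq = 92.89 ⇒ Q<K, forward
Step 1:
                  B         M
  init        3.572     2.165
  Δ          -2.892     5.784
  eq         0.6802     7.949
  solve Keq expr → x = 2.892; check Q = 92.89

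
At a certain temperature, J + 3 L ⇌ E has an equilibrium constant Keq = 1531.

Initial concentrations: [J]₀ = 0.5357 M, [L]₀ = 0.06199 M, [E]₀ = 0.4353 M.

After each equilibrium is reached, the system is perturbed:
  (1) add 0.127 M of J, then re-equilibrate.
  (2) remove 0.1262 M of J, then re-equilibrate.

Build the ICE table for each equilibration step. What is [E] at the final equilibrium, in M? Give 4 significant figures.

[E]_eq = 0.4292 M

Q₀ = 3411 vs Keq = 1531 ⇒ Q>K, reverse
Step 1:
                    J           L           E
  I            0.5357     0.06199      0.4353
  C          0.006097     0.01829   -0.006097
  E            0.5418     0.08028      0.4292
  solve Keq expr → x = -0.006097; check Q = 1531
Then add 0.127 M of J.
Step 2:
                    J           L           E
  I            0.6688     0.08028      0.4292
  C         -0.001758   -0.005274    0.001758
  E             0.667     0.07501       0.431
  solve Keq expr → x = 0.001758; check Q = 1531
Then remove 0.1262 M of J.
Step 3:
                    J           L           E
  I            0.5408     0.07501       0.431
  C          0.001745    0.005236   -0.001745
  E            0.5426     0.08024      0.4292
  solve Keq expr → x = -0.001745; check Q = 1531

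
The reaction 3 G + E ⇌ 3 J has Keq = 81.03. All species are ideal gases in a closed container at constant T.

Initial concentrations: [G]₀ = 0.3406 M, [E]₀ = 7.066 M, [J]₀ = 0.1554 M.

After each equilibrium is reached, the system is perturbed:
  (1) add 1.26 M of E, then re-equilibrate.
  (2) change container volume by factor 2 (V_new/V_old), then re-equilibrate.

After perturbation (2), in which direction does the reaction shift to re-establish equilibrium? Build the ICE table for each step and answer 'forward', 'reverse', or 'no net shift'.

Q₀ = 0.01344 vs Keq = 81.03 ⇒ Q<K, forward
Step 1:
                  G         E         J
  Initial    0.3406     7.066    0.1554
  Change    -0.2871  -0.09569    0.2871
  Equil     0.05353      6.97    0.4425
  solve Keq expr → x = 0.09569; check Q = 81.03
Then add 1.26 M of E.
Step 2:
                  G         E         J
  Initial   0.05353      8.23    0.4425
  Change  -0.002586 -8.6214e-04  0.002586
  Equil     0.05094     8.229    0.4451
  solve Keq expr → x = 8.6214e-04; check Q = 81.03
Then change container volume by factor 2 (V_new/V_old).
Step 3:
                  G         E         J
  Initial   0.02547     4.115    0.2225
  Change   0.005782  0.001927 -0.005782
  Equil     0.03125     4.117    0.2167
  solve Keq expr → x = -0.001927; check Q = 81.03

Direction: reverse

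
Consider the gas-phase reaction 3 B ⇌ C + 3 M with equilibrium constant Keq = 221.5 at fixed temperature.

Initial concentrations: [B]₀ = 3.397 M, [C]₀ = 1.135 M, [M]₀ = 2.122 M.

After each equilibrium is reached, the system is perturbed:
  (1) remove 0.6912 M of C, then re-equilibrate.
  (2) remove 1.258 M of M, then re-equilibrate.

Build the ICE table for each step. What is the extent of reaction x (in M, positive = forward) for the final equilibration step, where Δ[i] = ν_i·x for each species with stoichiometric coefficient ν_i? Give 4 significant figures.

x = 0.06117 M

Q₀ = 0.2767 vs Keq = 221.5 ⇒ Q<K, forward
Step 1:
                  B         C         M
  I           3.397     1.135     2.122
  C          -2.452    0.8174     2.452
  E          0.9449     1.952     4.574
  solve Keq expr → x = 0.8174; check Q = 221.5
Then remove 0.6912 M of C.
Step 2:
                  B         C         M
  I          0.9449     1.261     4.574
  C         -0.1023   0.03411    0.1023
  E          0.8425     1.295     4.676
  solve Keq expr → x = 0.03411; check Q = 221.5
Then remove 1.258 M of M.
Step 3:
                  B         C         M
  I          0.8425     1.295     3.418
  C         -0.1835   0.06117    0.1835
  E           0.659     1.356     3.602
  solve Keq expr → x = 0.06117; check Q = 221.5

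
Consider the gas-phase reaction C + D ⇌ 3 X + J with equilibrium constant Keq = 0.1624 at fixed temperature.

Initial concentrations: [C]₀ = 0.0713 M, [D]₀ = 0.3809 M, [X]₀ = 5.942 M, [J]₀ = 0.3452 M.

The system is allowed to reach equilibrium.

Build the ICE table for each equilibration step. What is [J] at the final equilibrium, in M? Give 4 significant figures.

Q₀ = 2667 vs Keq = 0.1624 ⇒ Q>K, reverse
Step 1:
                   C          D          X          J
  I           0.0713     0.3809      5.942     0.3452
  C           0.3448     0.3448     -1.034    -0.3448
  E           0.4161     0.7257      4.908 4.1486e-04
  solve Keq expr → x = -0.3448; check Q = 0.1624

[J]_eq = 4.1486e-04 M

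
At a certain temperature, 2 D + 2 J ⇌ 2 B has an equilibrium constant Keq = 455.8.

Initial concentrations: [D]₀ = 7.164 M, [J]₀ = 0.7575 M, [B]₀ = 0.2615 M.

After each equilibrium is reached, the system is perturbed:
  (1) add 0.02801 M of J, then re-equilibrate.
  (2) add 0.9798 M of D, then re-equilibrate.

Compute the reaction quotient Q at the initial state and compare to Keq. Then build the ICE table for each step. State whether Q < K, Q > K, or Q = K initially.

Q₀ = 0.002322 vs Keq = 455.8 ⇒ Q<K, forward
Step 1:
                  D         J         B
  Initial     7.164    0.7575    0.2615
  Change    -0.7501   -0.7501    0.7501
  Equil       6.414  0.007388     1.012
  solve Keq expr → x = 0.3751; check Q = 455.8
Then add 0.02801 M of J.
Step 2:
                  D         J         B
  Initial     6.414    0.0354     1.012
  Change   -0.02777  -0.02777   0.02777
  Equil       6.386  0.007623     1.039
  solve Keq expr → x = 0.01389; check Q = 455.8
Then add 0.9798 M of D.
Step 3:
                  D         J         B
  Initial     7.366  0.007623     1.039
  Change  -0.001007 -0.001007  0.001007
  Equil       7.365  0.006617      1.04
  solve Keq expr → x = 5.0338e-04; check Q = 455.8

Q₀ = 0.002322; Q < K (proceeds forward)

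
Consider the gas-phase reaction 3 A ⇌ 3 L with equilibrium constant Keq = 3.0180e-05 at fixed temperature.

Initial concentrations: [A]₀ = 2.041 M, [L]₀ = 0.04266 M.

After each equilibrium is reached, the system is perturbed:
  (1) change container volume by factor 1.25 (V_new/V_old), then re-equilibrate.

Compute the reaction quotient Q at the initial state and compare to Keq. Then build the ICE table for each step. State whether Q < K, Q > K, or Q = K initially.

Q₀ = 9.1313e-06 vs Keq = 3.0180e-05 ⇒ Q<K, forward
Step 1:
                   A          L
  I            2.041    0.04266
  C         -0.02025    0.02025
  E            2.021    0.06291
  solve Keq expr → x = 0.006752; check Q = 3.0180e-05
Then change container volume by factor 1.25 (V_new/V_old).
Step 2:
                   A          L
  I            1.617    0.05033
  C                0          0
  E            1.617    0.05033
  solve Keq expr → x = 0; check Q = 3.0180e-05

Q₀ = 9.1313e-06; Q < K (proceeds forward)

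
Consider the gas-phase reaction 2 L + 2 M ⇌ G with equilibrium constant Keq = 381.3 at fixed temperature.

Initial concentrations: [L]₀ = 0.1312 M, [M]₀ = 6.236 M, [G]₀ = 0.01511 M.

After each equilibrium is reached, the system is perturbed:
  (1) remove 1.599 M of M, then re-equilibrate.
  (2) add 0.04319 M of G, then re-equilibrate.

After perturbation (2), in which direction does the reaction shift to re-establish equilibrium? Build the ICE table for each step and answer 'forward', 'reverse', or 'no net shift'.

Q₀ = 0.02257 vs Keq = 381.3 ⇒ Q<K, forward
Step 1:
                    L           M           G
  Initial      0.1312       6.236     0.01511
  Change      -0.1288     -0.1288     0.06442
  Equil      0.002365       6.107     0.07953
  solve Keq expr → x = 0.06442; check Q = 381.3
Then remove 1.599 M of M.
Step 2:
                    L           M           G
  Initial    0.002365       4.508     0.07953
  Change   8.2980e-04  8.2980e-04 -4.1490e-04
  Equil      0.003195       4.509     0.07911
  solve Keq expr → x = -4.1490e-04; check Q = 381.3
Then add 0.04319 M of G.
Step 3:
                    L           M           G
  Initial    0.003195       4.509      0.1223
  Change   7.7047e-04  7.7047e-04 -3.8524e-04
  Equil      0.003965        4.51      0.1219
  solve Keq expr → x = -3.8524e-04; check Q = 381.3

Direction: reverse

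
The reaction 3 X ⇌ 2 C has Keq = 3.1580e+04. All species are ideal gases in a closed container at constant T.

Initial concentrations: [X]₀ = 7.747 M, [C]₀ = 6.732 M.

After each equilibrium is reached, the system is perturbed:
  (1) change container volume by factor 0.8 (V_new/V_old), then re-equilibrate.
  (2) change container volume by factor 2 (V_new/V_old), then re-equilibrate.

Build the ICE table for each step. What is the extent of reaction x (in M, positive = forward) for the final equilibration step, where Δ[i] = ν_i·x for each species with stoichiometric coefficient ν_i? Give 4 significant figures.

Q₀ = 0.09747 vs Keq = 3.1580e+04 ⇒ Q<K, forward
Step 1:
                    X           C
  I             7.747       6.732
  C            -7.583       5.055
  E            0.1639       11.79
  solve Keq expr → x = 2.528; check Q = 3.1580e+04
Then change container volume by factor 0.8 (V_new/V_old).
Step 2:
                    X           C
  I            0.2048       14.73
  C           -0.0146    0.009732
  E            0.1902       14.74
  solve Keq expr → x = 0.004866; check Q = 3.1580e+04
Then change container volume by factor 2 (V_new/V_old).
Step 3:
                    X           C
  I           0.09511       7.372
  C           0.02454    -0.01636
  E            0.1197       7.356
  solve Keq expr → x = -0.008182; check Q = 3.1580e+04

x = -0.008182 M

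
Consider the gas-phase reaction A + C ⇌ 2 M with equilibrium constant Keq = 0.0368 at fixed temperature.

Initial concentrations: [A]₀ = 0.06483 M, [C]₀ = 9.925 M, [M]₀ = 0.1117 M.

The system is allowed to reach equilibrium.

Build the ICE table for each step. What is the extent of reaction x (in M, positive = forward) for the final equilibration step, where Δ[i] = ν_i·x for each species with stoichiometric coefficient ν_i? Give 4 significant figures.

x = 0.01294 M

Q₀ = 0.01939 vs Keq = 0.0368 ⇒ Q<K, forward
Step 1:
                    A           C           M
  init        0.06483       9.925      0.1117
  Δ          -0.01294    -0.01294     0.02588
  eq          0.05189       9.912      0.1376
  solve Keq expr → x = 0.01294; check Q = 0.0368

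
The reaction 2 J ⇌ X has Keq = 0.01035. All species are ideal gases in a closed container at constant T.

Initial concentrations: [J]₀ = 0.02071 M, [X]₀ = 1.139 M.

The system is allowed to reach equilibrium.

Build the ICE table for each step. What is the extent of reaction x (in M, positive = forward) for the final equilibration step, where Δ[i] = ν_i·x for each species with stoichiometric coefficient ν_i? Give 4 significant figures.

Q₀ = 2656 vs Keq = 0.01035 ⇒ Q>K, reverse
Step 1:
                    J           X
  Initial     0.02071       1.139
  Change        2.178      -1.089
  Equil         2.199     0.05003
  solve Keq expr → x = -1.089; check Q = 0.01035

x = -1.089 M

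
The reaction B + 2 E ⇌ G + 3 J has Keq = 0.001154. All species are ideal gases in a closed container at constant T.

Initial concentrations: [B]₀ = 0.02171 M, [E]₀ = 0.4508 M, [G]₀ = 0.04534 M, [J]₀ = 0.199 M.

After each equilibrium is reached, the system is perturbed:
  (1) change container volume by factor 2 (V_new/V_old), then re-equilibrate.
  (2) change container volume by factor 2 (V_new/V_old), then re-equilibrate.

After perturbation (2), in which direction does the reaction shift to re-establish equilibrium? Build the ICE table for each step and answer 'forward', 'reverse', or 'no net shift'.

Q₀ = 0.08099 vs Keq = 0.001154 ⇒ Q>K, reverse
Step 1:
                    B           E           G           J
  init        0.02171      0.4508     0.04534       0.199
  Δ           0.03136     0.06272    -0.03136    -0.09408
  eq          0.05307      0.5135     0.01398      0.1049
  solve Keq expr → x = -0.03136; check Q = 0.001154
Then change container volume by factor 2 (V_new/V_old).
Step 2:
                    B           E           G           J
  init        0.02653      0.2568    0.006991     0.05246
  Δ         -0.002021   -0.004043    0.002021    0.006064
  eq          0.02451      0.2527    0.009012     0.05853
  solve Keq expr → x = 0.002021; check Q = 0.001154
Then change container volume by factor 2 (V_new/V_old).
Step 3:
                    B           E           G           J
  init        0.01226      0.1264    0.004506     0.02926
  Δ         -0.001143   -0.002287    0.001143     0.00343
  eq          0.01111      0.1241    0.005649     0.03269
  solve Keq expr → x = 0.001143; check Q = 0.001154

Direction: forward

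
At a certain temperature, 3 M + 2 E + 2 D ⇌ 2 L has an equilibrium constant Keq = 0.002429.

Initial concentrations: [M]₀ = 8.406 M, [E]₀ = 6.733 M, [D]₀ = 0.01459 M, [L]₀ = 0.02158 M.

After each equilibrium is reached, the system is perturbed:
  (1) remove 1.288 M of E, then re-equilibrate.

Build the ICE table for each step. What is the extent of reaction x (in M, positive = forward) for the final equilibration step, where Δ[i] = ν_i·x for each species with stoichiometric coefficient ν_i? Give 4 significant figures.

x = -4.0970e-04 M

Q₀ = 8.1247e-05 vs Keq = 0.002429 ⇒ Q<K, forward
Step 1:
                  M         E         D         L
  I           8.406     6.733   0.01459   0.02158
  C        -0.01589  -0.01059  -0.01059   0.01059
  E            8.39     6.722  0.003996   0.03217
  solve Keq expr → x = 0.005297; check Q = 0.002429
Then remove 1.288 M of E.
Step 2:
                  M         E         D         L
  I            8.39     5.434  0.003996   0.03217
  C        0.001229 8.1940e-04 8.1940e-04 -8.1940e-04
  E           8.391     5.435  0.004815   0.03135
  solve Keq expr → x = -4.0970e-04; check Q = 0.002429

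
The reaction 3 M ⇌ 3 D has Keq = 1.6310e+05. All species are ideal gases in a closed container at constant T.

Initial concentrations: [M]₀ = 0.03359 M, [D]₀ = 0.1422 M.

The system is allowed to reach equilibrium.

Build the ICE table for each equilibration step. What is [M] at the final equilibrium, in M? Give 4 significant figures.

Q₀ = 75.87 vs Keq = 1.6310e+05 ⇒ Q<K, forward
Step 1:
                  M         D
  I         0.03359    0.1422
  C        -0.03043   0.03043
  E         0.00316    0.1726
  solve Keq expr → x = 0.01014; check Q = 1.6310e+05

[M]_eq = 0.00316 M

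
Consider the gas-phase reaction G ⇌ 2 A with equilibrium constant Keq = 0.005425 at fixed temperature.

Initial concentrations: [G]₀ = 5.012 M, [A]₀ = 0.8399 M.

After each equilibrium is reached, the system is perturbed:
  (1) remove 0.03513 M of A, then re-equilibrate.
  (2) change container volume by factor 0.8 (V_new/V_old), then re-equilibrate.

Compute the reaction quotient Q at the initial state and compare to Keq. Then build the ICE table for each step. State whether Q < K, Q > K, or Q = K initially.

Q₀ = 0.1407; Q > K (proceeds reverse)

Q₀ = 0.1407 vs Keq = 0.005425 ⇒ Q>K, reverse
Step 1:
                   G          A
  init         5.012     0.8399
  Δ           0.3348    -0.6696
  eq           5.347     0.1703
  solve Keq expr → x = -0.3348; check Q = 0.005425
Then remove 0.03513 M of A.
Step 2:
                   G          A
  init         5.347     0.1352
  Δ         -0.01743    0.03485
  eq           5.329       0.17
  solve Keq expr → x = 0.01743; check Q = 0.005425
Then change container volume by factor 0.8 (V_new/V_old).
Step 3:
                   G          A
  init         6.662     0.2125
  Δ          0.01114   -0.02228
  eq           6.673     0.1903
  solve Keq expr → x = -0.01114; check Q = 0.005425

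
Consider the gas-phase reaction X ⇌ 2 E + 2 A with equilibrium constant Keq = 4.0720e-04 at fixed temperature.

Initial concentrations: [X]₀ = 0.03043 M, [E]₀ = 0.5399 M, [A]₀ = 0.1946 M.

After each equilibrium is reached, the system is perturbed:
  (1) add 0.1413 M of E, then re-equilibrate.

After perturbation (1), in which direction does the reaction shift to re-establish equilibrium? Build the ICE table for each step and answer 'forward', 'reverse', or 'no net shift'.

Direction: reverse

Q₀ = 0.3628 vs Keq = 4.0720e-04 ⇒ Q>K, reverse
Step 1:
                  X         E         A
  init      0.03043    0.5399    0.1946
  Δ         0.08778   -0.1756   -0.1756
  eq         0.1182    0.3643   0.01904
  solve Keq expr → x = -0.08778; check Q = 4.0720e-04
Then add 0.1413 M of E.
Step 2:
                  X         E         A
  init       0.1182    0.5056   0.01904
  Δ        0.002518 -0.005036 -0.005036
  eq         0.1207    0.5006   0.01401
  solve Keq expr → x = -0.002518; check Q = 4.0720e-04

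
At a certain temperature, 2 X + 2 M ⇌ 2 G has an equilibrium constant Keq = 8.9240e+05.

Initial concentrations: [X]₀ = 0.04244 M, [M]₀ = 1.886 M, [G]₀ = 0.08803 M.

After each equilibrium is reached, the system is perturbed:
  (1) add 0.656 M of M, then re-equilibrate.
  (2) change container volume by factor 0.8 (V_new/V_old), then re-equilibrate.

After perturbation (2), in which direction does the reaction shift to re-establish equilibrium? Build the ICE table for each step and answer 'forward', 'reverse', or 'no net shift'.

Q₀ = 1.21 vs Keq = 8.9240e+05 ⇒ Q<K, forward
Step 1:
                    X           M           G
  init        0.04244       1.886     0.08803
  Δ          -0.04237    -0.04237     0.04237
  eq       7.4870e-05       1.844      0.1304
  solve Keq expr → x = 0.02118; check Q = 8.9240e+05
Then add 0.656 M of M.
Step 2:
                    X           M           G
  init     7.4870e-05         2.5      0.1304
  Δ       -1.9640e-05 -1.9640e-05  1.9640e-05
  eq       5.5230e-05         2.5      0.1304
  solve Keq expr → x = 9.8200e-06; check Q = 8.9240e+05
Then change container volume by factor 0.8 (V_new/V_old).
Step 3:
                    X           M           G
  init     6.9037e-05       3.125       0.163
  Δ       -1.3803e-05 -1.3803e-05  1.3803e-05
  eq       5.5235e-05       3.125       0.163
  solve Keq expr → x = 6.9013e-06; check Q = 8.9240e+05

Direction: forward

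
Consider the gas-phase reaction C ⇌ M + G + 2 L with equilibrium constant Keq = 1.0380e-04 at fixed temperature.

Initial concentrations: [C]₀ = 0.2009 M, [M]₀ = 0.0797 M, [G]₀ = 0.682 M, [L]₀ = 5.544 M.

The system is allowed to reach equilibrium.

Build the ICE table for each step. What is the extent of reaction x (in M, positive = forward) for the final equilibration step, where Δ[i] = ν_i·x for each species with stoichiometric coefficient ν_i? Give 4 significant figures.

x = -0.0797 M

Q₀ = 8.316 vs Keq = 1.0380e-04 ⇒ Q>K, reverse
Step 1:
                    C           M           G           L
  init         0.2009      0.0797       0.682       5.544
  Δ            0.0797     -0.0797     -0.0797     -0.1594
  eq           0.2806  1.6679e-06      0.6023       5.385
  solve Keq expr → x = -0.0797; check Q = 1.0380e-04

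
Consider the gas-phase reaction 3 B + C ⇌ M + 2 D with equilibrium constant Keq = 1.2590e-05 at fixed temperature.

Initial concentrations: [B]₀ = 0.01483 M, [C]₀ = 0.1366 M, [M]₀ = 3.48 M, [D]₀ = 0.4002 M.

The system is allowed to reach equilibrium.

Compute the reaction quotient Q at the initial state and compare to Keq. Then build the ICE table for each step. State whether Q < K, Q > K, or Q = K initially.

Q₀ = 1.2510e+06 vs Keq = 1.2590e-05 ⇒ Q>K, reverse
Step 1:
                  B         C         M         D
  init      0.01483    0.1366      3.48    0.4002
  Δ          0.5995    0.1998   -0.1998   -0.3997
  eq         0.6143    0.3364      3.28 5.4713e-04
  solve Keq expr → x = -0.1998; check Q = 1.2590e-05

Q₀ = 1.2510e+06; Q > K (proceeds reverse)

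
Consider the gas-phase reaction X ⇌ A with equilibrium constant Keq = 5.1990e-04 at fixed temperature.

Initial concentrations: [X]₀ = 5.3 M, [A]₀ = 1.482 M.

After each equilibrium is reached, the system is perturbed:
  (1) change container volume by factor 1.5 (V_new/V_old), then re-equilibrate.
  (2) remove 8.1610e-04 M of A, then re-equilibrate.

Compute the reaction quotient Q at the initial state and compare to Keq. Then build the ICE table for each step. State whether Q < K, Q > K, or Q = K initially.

Q₀ = 0.2796; Q > K (proceeds reverse)

Q₀ = 0.2796 vs Keq = 5.1990e-04 ⇒ Q>K, reverse
Step 1:
                    X           A
  init            5.3       1.482
  Δ             1.478      -1.478
  eq            6.778    0.003524
  solve Keq expr → x = -1.478; check Q = 5.1990e-04
Then change container volume by factor 1.5 (V_new/V_old).
Step 2:
                    X           A
  init          4.519    0.002349
  Δ                 0           0
  eq            4.519    0.002349
  solve Keq expr → x = 0; check Q = 5.1990e-04
Then remove 8.1610e-04 M of A.
Step 3:
                    X           A
  init          4.519    0.001533
  Δ       -8.1568e-04  8.1568e-04
  eq            4.518    0.002349
  solve Keq expr → x = 8.1568e-04; check Q = 5.1990e-04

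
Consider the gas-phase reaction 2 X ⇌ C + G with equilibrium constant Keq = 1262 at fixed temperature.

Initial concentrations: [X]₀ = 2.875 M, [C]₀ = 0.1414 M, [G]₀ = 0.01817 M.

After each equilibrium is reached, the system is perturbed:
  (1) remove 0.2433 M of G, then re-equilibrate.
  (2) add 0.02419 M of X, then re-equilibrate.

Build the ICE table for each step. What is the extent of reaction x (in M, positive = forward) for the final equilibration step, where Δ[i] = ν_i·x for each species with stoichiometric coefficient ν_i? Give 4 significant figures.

x = 0.01193 M

Q₀ = 3.1083e-04 vs Keq = 1262 ⇒ Q<K, forward
Step 1:
                   X          C          G
  I            2.875     0.1414    0.01817
  C           -2.833      1.416      1.416
  E          0.04208      1.558      1.435
  solve Keq expr → x = 1.416; check Q = 1262
Then remove 0.2433 M of G.
Step 2:
                   X          C          G
  I          0.04208      1.558      1.191
  C        -0.003682   0.001841   0.001841
  E           0.0384       1.56      1.193
  solve Keq expr → x = 0.001841; check Q = 1262
Then add 0.02419 M of X.
Step 3:
                   X          C          G
  I          0.06259       1.56      1.193
  C         -0.02385    0.01193    0.01193
  E          0.03874      1.572      1.205
  solve Keq expr → x = 0.01193; check Q = 1262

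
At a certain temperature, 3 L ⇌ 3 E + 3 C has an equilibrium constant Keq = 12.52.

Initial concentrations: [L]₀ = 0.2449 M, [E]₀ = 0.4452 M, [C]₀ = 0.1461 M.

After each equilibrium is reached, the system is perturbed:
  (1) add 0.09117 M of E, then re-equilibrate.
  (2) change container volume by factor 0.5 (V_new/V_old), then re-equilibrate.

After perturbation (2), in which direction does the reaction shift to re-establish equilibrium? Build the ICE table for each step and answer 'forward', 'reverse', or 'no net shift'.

Direction: reverse

Q₀ = 0.01873 vs Keq = 12.52 ⇒ Q<K, forward
Step 1:
                  L         E         C
  init       0.2449    0.4452    0.1461
  Δ         -0.1637    0.1637    0.1637
  eq        0.08123    0.6089    0.3098
  solve Keq expr → x = 0.05456; check Q = 12.52
Then add 0.09117 M of E.
Step 2:
                  L         E         C
  init      0.08123       0.7    0.3098
  Δ        0.008498 -0.008498 -0.008498
  eq        0.08973    0.6915    0.3013
  solve Keq expr → x = -0.002833; check Q = 12.52
Then change container volume by factor 0.5 (V_new/V_old).
Step 3:
                  L         E         C
  init       0.1795     1.383    0.6025
  Δ         0.09901  -0.09901  -0.09901
  eq         0.2785     1.284    0.5035
  solve Keq expr → x = -0.033; check Q = 12.52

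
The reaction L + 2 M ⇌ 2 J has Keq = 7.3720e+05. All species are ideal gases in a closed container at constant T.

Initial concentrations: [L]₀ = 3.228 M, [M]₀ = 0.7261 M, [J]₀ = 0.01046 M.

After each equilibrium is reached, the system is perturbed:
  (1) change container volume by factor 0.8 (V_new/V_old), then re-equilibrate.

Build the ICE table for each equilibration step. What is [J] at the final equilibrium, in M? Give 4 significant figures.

[J]_eq = 0.9201 M

Q₀ = 6.4289e-05 vs Keq = 7.3720e+05 ⇒ Q<K, forward
Step 1:
                  L         M         J
  Initial     3.228    0.7261   0.01046
  Change    -0.3628   -0.7256    0.7256
  Equil       2.865 5.0645e-04    0.7361
  solve Keq expr → x = 0.3628; check Q = 7.3720e+05
Then change container volume by factor 0.8 (V_new/V_old).
Step 2:
                  L         M         J
  Initial     3.582 6.3307e-04    0.9201
  Change  -3.3395e-05 -6.6791e-05 6.6791e-05
  Equil       3.581 5.6628e-04    0.9201
  solve Keq expr → x = 3.3395e-05; check Q = 7.3720e+05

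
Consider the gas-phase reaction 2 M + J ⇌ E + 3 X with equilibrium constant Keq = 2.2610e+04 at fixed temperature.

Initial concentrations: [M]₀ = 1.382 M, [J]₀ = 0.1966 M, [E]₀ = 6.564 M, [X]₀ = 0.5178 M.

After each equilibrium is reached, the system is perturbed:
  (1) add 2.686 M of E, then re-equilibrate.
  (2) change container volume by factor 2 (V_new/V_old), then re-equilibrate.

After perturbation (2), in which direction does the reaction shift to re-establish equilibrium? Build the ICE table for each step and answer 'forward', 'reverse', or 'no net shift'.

Direction: forward

Q₀ = 2.427 vs Keq = 2.2610e+04 ⇒ Q<K, forward
Step 1:
                  M         J         E         X
  init        1.382    0.1966     6.564    0.5178
  Δ         -0.3924   -0.1962    0.1962    0.5886
  eq         0.9896 4.1343e-04      6.76     1.106
  solve Keq expr → x = 0.1962; check Q = 2.2610e+04
Then add 2.686 M of E.
Step 2:
                  M         J         E         X
  init       0.9896 4.1343e-04     9.446     1.106
  Δ       3.2622e-04 1.6311e-04 -1.6311e-04 -4.8933e-04
  eq           0.99 5.7654e-04     9.446     1.106
  solve Keq expr → x = -1.6311e-04; check Q = 2.2610e+04
Then change container volume by factor 2 (V_new/V_old).
Step 3:
                  M         J         E         X
  init        0.495 2.8827e-04     4.723    0.5529
  Δ       -2.8725e-04 -1.4363e-04 1.4363e-04 4.3088e-04
  eq         0.4947 1.4465e-04     4.723    0.5534
  solve Keq expr → x = 1.4363e-04; check Q = 2.2610e+04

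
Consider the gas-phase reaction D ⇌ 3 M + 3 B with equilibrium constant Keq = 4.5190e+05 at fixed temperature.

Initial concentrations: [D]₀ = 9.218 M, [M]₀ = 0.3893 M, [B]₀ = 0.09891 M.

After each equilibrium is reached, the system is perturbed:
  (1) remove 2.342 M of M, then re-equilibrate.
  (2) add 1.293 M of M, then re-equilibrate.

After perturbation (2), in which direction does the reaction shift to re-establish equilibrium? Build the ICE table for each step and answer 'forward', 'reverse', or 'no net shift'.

Direction: reverse

Q₀ = 6.1935e-06 vs Keq = 4.5190e+05 ⇒ Q<K, forward
Step 1:
                   D          M          B
  Initial      9.218     0.3893    0.09891
  Change       -3.79      11.37      11.37
  Equil        5.428      11.76      11.47
  solve Keq expr → x = 3.79; check Q = 4.5190e+05
Then remove 2.342 M of M.
Step 2:
                   D          M          B
  Initial      5.428      9.417      11.47
  Change     -0.3611      1.083      1.083
  Equil        5.067       10.5      12.55
  solve Keq expr → x = 0.3611; check Q = 4.5190e+05
Then add 1.293 M of M.
Step 3:
                   D          M          B
  Initial      5.067      11.79      12.55
  Change      0.2035    -0.6104    -0.6104
  Equil         5.27      11.18      11.94
  solve Keq expr → x = -0.2035; check Q = 4.5190e+05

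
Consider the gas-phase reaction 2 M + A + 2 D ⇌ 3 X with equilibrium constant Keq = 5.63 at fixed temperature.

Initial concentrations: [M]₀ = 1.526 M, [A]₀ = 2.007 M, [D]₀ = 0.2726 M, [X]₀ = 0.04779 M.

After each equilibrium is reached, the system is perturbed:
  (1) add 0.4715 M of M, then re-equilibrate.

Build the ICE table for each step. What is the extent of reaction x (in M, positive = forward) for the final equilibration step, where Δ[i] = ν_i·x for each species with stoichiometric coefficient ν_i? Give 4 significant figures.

x = 0.005629 M

Q₀ = 3.1427e-04 vs Keq = 5.63 ⇒ Q<K, forward
Step 1:
                  M         A         D         X
  Initial     1.526     2.007    0.2726   0.04779
  Change    -0.2187   -0.1093   -0.2187     0.328
  Equil       1.307     1.898   0.05392    0.3758
  solve Keq expr → x = 0.1093; check Q = 5.63
Then add 0.4715 M of M.
Step 2:
                  M         A         D         X
  Initial     1.779     1.898   0.05392    0.3758
  Change   -0.01126 -0.005629  -0.01126   0.01689
  Equil       1.768     1.892   0.04266    0.3927
  solve Keq expr → x = 0.005629; check Q = 5.63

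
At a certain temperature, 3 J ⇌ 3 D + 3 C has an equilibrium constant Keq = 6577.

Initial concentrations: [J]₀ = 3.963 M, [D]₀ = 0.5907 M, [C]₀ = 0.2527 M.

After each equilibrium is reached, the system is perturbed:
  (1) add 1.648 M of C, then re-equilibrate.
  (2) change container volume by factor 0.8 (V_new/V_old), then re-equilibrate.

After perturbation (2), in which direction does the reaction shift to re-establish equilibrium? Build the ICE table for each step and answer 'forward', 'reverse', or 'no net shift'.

Q₀ = 5.3437e-05 vs Keq = 6577 ⇒ Q<K, forward
Step 1:
                  J         D         C
  I           3.963    0.5907    0.2527
  C          -3.246     3.246     3.246
  E          0.7166     3.837     3.499
  solve Keq expr → x = 1.082; check Q = 6577
Then add 1.648 M of C.
Step 2:
                  J         D         C
  I          0.7166     3.837     5.147
  C            0.23     -0.23     -0.23
  E          0.9466     3.607     4.917
  solve Keq expr → x = -0.07668; check Q = 6577
Then change container volume by factor 0.8 (V_new/V_old).
Step 3:
                  J         D         C
  I           1.183     4.509     6.146
  C          0.1898   -0.1898   -0.1898
  E           1.373     4.319     5.957
  solve Keq expr → x = -0.06327; check Q = 6577

Direction: reverse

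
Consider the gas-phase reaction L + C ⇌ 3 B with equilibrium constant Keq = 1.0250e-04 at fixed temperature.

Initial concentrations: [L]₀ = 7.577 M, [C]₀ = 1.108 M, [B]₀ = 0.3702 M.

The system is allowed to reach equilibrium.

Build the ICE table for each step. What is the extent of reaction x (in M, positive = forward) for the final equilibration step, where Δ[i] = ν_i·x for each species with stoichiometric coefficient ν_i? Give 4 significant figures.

x = -0.09072 M

Q₀ = 0.006043 vs Keq = 1.0250e-04 ⇒ Q>K, reverse
Step 1:
                    L           C           B
  Initial       7.577       1.108      0.3702
  Change      0.09072     0.09072     -0.2722
  Equil         7.668       1.199     0.09803
  solve Keq expr → x = -0.09072; check Q = 1.0250e-04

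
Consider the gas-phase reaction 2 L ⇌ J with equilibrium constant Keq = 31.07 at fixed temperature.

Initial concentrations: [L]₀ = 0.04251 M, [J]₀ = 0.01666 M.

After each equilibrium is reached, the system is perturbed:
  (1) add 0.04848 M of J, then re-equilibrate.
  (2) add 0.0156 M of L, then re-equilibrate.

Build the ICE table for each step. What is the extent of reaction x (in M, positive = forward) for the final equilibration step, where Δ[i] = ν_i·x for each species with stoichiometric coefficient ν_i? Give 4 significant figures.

x = 0.006648 M

Q₀ = 9.219 vs Keq = 31.07 ⇒ Q<K, forward
Step 1:
                    L           J
  I           0.04251     0.01666
  C          -0.01471    0.007354
  E            0.0278     0.02401
  solve Keq expr → x = 0.007354; check Q = 31.07
Then add 0.04848 M of J.
Step 2:
                    L           J
  I            0.0278     0.07249
  C           0.01749   -0.008747
  E            0.0453     0.06375
  solve Keq expr → x = -0.008747; check Q = 31.07
Then add 0.0156 M of L.
Step 3:
                    L           J
  I            0.0609     0.06375
  C           -0.0133    0.006648
  E            0.0476      0.0704
  solve Keq expr → x = 0.006648; check Q = 31.07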